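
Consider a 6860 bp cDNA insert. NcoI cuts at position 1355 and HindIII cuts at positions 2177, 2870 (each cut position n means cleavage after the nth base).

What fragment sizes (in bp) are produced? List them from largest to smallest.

3990, 1355, 822, 693 bp

Combined cut positions (sorted): 1355, 2177, 2870.
Linear molecule, 3 cuts → 4 fragments:
  1355 − 0 = 1355 bp
  2177 − 1355 = 822 bp
  2870 − 2177 = 693 bp
  6860 − 2870 = 3990 bp
Sorted largest to smallest: 3990, 1355, 822, 693 bp.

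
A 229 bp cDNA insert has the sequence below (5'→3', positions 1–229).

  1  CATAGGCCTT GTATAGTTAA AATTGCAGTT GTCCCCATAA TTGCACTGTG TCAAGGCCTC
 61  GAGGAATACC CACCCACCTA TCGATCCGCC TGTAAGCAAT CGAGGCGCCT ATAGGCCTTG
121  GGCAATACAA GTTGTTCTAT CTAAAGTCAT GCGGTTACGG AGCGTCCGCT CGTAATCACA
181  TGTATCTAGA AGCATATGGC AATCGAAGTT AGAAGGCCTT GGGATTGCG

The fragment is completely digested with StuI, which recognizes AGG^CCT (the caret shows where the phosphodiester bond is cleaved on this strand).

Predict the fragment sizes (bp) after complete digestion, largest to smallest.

101, 59, 50, 13, 6 bp

StuI sites (AGGCCT) start at positions 4, 54, 113, 214.
StuI cuts after base 3 of each site, so after positions 6, 56, 115, 216.
Linear molecule, 4 cuts → 5 fragments:
  1–6 → 6 bp
  7–56 → 50 bp
  57–115 → 59 bp
  116–216 → 101 bp
  217–229 → 13 bp
Sorted largest to smallest: 101, 59, 50, 13, 6 bp.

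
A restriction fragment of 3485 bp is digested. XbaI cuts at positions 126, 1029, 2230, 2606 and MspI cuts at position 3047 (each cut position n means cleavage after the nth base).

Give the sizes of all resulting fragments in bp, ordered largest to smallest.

Combined cut positions (sorted): 126, 1029, 2230, 2606, 3047.
Linear molecule, 5 cuts → 6 fragments:
  126 − 0 = 126 bp
  1029 − 126 = 903 bp
  2230 − 1029 = 1201 bp
  2606 − 2230 = 376 bp
  3047 − 2606 = 441 bp
  3485 − 3047 = 438 bp
Sorted largest to smallest: 1201, 903, 441, 438, 376, 126 bp.

1201, 903, 441, 438, 376, 126 bp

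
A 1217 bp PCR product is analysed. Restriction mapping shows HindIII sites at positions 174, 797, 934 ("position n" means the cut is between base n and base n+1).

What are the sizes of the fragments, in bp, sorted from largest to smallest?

Linear molecule, 3 cuts → 4 fragments:
  174 − 0 = 174 bp
  797 − 174 = 623 bp
  934 − 797 = 137 bp
  1217 − 934 = 283 bp
Sorted largest to smallest: 623, 283, 174, 137 bp.

623, 283, 174, 137 bp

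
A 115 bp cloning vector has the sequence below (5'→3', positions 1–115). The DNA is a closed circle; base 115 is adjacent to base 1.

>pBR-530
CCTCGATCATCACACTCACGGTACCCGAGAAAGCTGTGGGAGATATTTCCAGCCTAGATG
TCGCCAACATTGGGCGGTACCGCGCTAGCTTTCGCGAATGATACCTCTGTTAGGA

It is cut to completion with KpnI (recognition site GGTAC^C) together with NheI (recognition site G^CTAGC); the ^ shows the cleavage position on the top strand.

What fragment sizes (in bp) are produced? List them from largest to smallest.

56, 55, 4 bp

KpnI sites (GGTACC) start at positions 20, 76.
KpnI cuts after base 5 of each site (before the last base), so after positions 24, 80.
The NheI site (GCTAGC) starts at position 84.
NheI cuts after the first base of each site, so after position 84.
Combined cut positions: 24, 80, 84.
Circular molecule, 3 cuts → 3 fragments:
  25–80 → 56 bp
  81–84 → 4 bp
  85–115 then 1–24 → 31 + 24 = 55 bp
Sorted largest to smallest: 56, 55, 4 bp.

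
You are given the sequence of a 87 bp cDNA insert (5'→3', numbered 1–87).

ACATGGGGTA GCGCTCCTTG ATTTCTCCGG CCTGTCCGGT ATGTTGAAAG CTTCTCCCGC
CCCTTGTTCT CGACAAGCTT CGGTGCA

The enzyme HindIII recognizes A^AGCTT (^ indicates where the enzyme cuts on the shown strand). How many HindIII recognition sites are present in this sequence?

AAGCTT occurs starting at positions 48, 75.
HindIII cuts at 2 sites.

2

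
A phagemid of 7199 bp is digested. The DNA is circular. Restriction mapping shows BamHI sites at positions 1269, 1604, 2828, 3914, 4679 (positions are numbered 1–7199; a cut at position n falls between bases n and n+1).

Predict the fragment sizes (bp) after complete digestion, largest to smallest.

3789, 1224, 1086, 765, 335 bp

Circular molecule, 5 cuts → 5 fragments:
  1604 − 1269 = 335 bp
  2828 − 1604 = 1224 bp
  3914 − 2828 = 1086 bp
  4679 − 3914 = 765 bp
  wrap: 7199 − 4679 + 1269 = 3789 bp
Sorted largest to smallest: 3789, 1224, 1086, 765, 335 bp.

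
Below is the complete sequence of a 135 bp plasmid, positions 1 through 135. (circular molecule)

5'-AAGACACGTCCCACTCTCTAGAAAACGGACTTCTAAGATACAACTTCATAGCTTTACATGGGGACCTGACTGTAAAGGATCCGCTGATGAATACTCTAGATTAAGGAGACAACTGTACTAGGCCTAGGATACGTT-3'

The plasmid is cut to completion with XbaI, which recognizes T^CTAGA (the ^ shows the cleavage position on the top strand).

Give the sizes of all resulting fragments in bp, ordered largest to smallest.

78, 57 bp

XbaI sites (TCTAGA) start at positions 17, 95.
XbaI cuts after the first base of each site, so after positions 17, 95.
Circular molecule, 2 cuts → 2 fragments:
  18–95 → 78 bp
  96–135 then 1–17 → 40 + 17 = 57 bp
Sorted largest to smallest: 78, 57 bp.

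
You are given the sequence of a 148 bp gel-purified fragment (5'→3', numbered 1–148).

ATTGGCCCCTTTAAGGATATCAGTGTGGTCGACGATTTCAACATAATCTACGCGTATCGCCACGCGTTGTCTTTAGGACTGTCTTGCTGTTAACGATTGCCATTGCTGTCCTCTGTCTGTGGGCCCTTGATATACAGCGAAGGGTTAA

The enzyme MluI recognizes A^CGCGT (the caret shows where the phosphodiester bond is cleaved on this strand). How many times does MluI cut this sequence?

2

ACGCGT occurs starting at positions 50, 62.
MluI cuts at 2 sites.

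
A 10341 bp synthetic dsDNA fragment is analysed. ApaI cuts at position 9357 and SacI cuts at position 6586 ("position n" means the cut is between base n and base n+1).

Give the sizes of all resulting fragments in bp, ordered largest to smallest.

Combined cut positions (sorted): 6586, 9357.
Linear molecule, 2 cuts → 3 fragments:
  6586 − 0 = 6586 bp
  9357 − 6586 = 2771 bp
  10341 − 9357 = 984 bp
Sorted largest to smallest: 6586, 2771, 984 bp.

6586, 2771, 984 bp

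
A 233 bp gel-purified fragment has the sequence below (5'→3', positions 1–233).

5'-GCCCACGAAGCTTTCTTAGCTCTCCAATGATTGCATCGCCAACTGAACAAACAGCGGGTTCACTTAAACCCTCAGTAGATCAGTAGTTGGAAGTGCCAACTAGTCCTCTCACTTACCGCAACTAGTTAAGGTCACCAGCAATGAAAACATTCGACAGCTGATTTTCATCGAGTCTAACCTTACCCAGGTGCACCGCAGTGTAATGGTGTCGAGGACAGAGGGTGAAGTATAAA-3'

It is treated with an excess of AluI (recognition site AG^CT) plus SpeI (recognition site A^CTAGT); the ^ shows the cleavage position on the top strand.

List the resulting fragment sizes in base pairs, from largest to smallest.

AluI sites (AGCT) start at positions 9, 18, 156.
AluI cuts after base 2 of each site, so after positions 10, 19, 157.
SpeI sites (ACTAGT) start at positions 99, 121.
SpeI cuts after the first base of each site, so after positions 99, 121.
Combined cut positions: 10, 19, 99, 121, 157.
Linear molecule, 5 cuts → 6 fragments:
  1–10 → 10 bp
  11–19 → 9 bp
  20–99 → 80 bp
  100–121 → 22 bp
  122–157 → 36 bp
  158–233 → 76 bp
Sorted largest to smallest: 80, 76, 36, 22, 10, 9 bp.

80, 76, 36, 22, 10, 9 bp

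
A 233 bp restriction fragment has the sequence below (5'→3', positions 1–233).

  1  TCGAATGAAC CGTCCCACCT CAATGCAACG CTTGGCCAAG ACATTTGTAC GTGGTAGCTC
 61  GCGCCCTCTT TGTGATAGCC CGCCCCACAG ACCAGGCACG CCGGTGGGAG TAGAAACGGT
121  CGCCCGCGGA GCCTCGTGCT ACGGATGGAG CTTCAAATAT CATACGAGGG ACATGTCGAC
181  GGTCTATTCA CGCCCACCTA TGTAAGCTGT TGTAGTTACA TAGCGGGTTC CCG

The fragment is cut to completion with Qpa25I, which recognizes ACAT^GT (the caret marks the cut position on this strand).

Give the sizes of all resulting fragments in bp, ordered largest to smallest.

174, 59 bp

The Qpa25I site (ACATGT) starts at position 171.
Qpa25I cuts after base 4 of each site, so after position 174.
Linear molecule, 1 cut → 2 fragments:
  1–174 → 174 bp
  175–233 → 59 bp
Sorted largest to smallest: 174, 59 bp.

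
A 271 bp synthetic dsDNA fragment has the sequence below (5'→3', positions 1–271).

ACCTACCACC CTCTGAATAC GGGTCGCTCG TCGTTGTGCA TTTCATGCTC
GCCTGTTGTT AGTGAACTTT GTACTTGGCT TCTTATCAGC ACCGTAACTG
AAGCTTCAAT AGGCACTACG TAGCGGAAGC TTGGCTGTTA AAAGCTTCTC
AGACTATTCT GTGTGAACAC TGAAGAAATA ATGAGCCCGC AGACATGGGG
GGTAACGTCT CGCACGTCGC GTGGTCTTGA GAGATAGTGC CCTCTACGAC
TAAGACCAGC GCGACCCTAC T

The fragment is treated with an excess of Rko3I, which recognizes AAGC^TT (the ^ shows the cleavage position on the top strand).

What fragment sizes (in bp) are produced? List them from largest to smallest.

Rko3I sites (AAGCTT) start at positions 101, 127, 142.
Rko3I cuts after base 4 of each site, so after positions 104, 130, 145.
Linear molecule, 3 cuts → 4 fragments:
  1–104 → 104 bp
  105–130 → 26 bp
  131–145 → 15 bp
  146–271 → 126 bp
Sorted largest to smallest: 126, 104, 26, 15 bp.

126, 104, 26, 15 bp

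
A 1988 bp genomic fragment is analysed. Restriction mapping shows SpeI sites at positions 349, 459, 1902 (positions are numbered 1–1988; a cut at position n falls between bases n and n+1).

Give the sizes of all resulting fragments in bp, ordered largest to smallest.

Linear molecule, 3 cuts → 4 fragments:
  349 − 0 = 349 bp
  459 − 349 = 110 bp
  1902 − 459 = 1443 bp
  1988 − 1902 = 86 bp
Sorted largest to smallest: 1443, 349, 110, 86 bp.

1443, 349, 110, 86 bp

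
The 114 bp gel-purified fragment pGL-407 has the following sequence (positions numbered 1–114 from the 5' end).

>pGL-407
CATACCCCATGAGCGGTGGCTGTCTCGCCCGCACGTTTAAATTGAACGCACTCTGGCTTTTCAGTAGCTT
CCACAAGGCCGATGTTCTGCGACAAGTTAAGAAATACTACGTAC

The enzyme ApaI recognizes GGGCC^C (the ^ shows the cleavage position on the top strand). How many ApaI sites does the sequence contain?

0

No occurrence of GGGCCC is present in the sequence.
ApaI does not cut: 0 sites.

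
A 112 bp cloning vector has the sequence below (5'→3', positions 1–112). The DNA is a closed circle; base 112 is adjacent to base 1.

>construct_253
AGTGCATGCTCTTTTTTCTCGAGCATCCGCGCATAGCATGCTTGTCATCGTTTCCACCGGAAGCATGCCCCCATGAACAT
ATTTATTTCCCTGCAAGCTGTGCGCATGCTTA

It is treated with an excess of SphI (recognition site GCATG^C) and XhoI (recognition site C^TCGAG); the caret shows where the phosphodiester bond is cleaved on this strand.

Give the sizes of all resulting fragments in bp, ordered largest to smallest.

41, 27, 22, 12, 10 bp

SphI sites (GCATGC) start at positions 4, 36, 63, 104.
SphI cuts after base 5 of each site (before the last base), so after positions 8, 40, 67, 108.
The XhoI site (CTCGAG) starts at position 18.
XhoI cuts after the first base of each site, so after position 18.
Combined cut positions: 8, 18, 40, 67, 108.
Circular molecule, 5 cuts → 5 fragments:
  9–18 → 10 bp
  19–40 → 22 bp
  41–67 → 27 bp
  68–108 → 41 bp
  109–112 then 1–8 → 4 + 8 = 12 bp
Sorted largest to smallest: 41, 27, 22, 12, 10 bp.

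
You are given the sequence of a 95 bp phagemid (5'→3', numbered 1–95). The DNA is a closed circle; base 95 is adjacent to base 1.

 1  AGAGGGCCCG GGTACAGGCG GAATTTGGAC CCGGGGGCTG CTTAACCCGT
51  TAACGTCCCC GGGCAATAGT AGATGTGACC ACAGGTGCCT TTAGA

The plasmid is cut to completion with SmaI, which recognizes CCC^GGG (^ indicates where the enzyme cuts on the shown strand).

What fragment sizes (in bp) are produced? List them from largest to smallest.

44, 28, 23 bp

SmaI sites (CCCGGG) start at positions 7, 30, 58.
SmaI cuts after base 3 of each site, so after positions 9, 32, 60.
Circular molecule, 3 cuts → 3 fragments:
  10–32 → 23 bp
  33–60 → 28 bp
  61–95 then 1–9 → 35 + 9 = 44 bp
Sorted largest to smallest: 44, 28, 23 bp.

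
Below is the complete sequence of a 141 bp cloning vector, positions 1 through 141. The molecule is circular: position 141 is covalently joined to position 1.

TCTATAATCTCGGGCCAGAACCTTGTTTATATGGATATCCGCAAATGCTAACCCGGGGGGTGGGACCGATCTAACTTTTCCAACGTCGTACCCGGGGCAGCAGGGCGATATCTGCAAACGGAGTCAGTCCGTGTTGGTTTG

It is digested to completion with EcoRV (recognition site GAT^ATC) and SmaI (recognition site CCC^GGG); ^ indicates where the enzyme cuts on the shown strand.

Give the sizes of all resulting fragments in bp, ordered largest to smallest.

EcoRV sites (GATATC) start at positions 34, 107.
EcoRV cuts after base 3 of each site, so after positions 36, 109.
SmaI sites (CCCGGG) start at positions 52, 91.
SmaI cuts after base 3 of each site, so after positions 54, 93.
Combined cut positions: 36, 54, 93, 109.
Circular molecule, 4 cuts → 4 fragments:
  37–54 → 18 bp
  55–93 → 39 bp
  94–109 → 16 bp
  110–141 then 1–36 → 32 + 36 = 68 bp
Sorted largest to smallest: 68, 39, 18, 16 bp.

68, 39, 18, 16 bp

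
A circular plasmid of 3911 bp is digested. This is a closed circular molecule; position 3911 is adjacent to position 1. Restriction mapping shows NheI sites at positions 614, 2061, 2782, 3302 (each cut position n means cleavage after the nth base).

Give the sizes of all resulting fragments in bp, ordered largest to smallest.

1447, 1223, 721, 520 bp

Circular molecule, 4 cuts → 4 fragments:
  2061 − 614 = 1447 bp
  2782 − 2061 = 721 bp
  3302 − 2782 = 520 bp
  wrap: 3911 − 3302 + 614 = 1223 bp
Sorted largest to smallest: 1447, 1223, 721, 520 bp.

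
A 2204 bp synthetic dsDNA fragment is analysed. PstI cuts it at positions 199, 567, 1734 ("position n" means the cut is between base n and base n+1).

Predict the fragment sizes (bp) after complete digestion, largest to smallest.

1167, 470, 368, 199 bp

Linear molecule, 3 cuts → 4 fragments:
  199 − 0 = 199 bp
  567 − 199 = 368 bp
  1734 − 567 = 1167 bp
  2204 − 1734 = 470 bp
Sorted largest to smallest: 1167, 470, 368, 199 bp.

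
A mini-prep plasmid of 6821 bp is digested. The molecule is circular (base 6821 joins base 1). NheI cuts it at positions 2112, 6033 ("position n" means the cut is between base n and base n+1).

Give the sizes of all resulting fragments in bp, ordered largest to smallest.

Circular molecule, 2 cuts → 2 fragments:
  6033 − 2112 = 3921 bp
  wrap: 6821 − 6033 + 2112 = 2900 bp
Sorted largest to smallest: 3921, 2900 bp.

3921, 2900 bp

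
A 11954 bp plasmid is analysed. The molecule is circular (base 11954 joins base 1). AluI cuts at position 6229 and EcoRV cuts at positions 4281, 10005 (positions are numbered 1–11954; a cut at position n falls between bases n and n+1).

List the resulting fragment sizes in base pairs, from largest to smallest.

Combined cut positions (sorted): 4281, 6229, 10005.
Circular molecule, 3 cuts → 3 fragments:
  6229 − 4281 = 1948 bp
  10005 − 6229 = 3776 bp
  wrap: 11954 − 10005 + 4281 = 6230 bp
Sorted largest to smallest: 6230, 3776, 1948 bp.

6230, 3776, 1948 bp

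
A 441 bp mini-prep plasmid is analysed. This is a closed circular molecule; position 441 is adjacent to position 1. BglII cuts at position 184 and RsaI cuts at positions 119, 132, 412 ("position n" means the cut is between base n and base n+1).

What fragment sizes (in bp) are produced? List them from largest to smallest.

228, 148, 52, 13 bp

Combined cut positions (sorted): 119, 132, 184, 412.
Circular molecule, 4 cuts → 4 fragments:
  132 − 119 = 13 bp
  184 − 132 = 52 bp
  412 − 184 = 228 bp
  wrap: 441 − 412 + 119 = 148 bp
Sorted largest to smallest: 228, 148, 52, 13 bp.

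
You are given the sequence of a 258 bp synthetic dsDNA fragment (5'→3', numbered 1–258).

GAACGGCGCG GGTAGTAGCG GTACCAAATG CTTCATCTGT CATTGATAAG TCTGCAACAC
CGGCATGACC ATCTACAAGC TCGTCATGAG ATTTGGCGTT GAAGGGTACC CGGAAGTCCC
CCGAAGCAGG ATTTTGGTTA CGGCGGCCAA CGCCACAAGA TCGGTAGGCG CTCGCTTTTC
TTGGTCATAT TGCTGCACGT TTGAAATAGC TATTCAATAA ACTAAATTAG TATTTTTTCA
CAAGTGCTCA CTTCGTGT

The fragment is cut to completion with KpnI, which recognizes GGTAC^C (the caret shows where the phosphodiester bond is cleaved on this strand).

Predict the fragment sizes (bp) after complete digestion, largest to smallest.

KpnI sites (GGTACC) start at positions 20, 105.
KpnI cuts after base 5 of each site (before the last base), so after positions 24, 109.
Linear molecule, 2 cuts → 3 fragments:
  1–24 → 24 bp
  25–109 → 85 bp
  110–258 → 149 bp
Sorted largest to smallest: 149, 85, 24 bp.

149, 85, 24 bp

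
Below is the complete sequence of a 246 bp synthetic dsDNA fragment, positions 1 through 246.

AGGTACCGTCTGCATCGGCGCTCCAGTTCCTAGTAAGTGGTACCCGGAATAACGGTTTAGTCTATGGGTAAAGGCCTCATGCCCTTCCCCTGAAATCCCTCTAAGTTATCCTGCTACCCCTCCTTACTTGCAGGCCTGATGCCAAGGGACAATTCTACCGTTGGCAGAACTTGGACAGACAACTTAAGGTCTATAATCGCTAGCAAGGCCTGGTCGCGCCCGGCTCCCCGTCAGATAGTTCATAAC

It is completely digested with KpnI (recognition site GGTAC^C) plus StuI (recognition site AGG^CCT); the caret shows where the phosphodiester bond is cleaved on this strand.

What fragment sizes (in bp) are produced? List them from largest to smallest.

KpnI sites (GGTACC) start at positions 2, 39.
KpnI cuts after base 5 of each site (before the last base), so after positions 6, 43.
StuI sites (AGGCCT) start at positions 72, 132, 206.
StuI cuts after base 3 of each site, so after positions 74, 134, 208.
Combined cut positions: 6, 43, 74, 134, 208.
Linear molecule, 5 cuts → 6 fragments:
  1–6 → 6 bp
  7–43 → 37 bp
  44–74 → 31 bp
  75–134 → 60 bp
  135–208 → 74 bp
  209–246 → 38 bp
Sorted largest to smallest: 74, 60, 38, 37, 31, 6 bp.

74, 60, 38, 37, 31, 6 bp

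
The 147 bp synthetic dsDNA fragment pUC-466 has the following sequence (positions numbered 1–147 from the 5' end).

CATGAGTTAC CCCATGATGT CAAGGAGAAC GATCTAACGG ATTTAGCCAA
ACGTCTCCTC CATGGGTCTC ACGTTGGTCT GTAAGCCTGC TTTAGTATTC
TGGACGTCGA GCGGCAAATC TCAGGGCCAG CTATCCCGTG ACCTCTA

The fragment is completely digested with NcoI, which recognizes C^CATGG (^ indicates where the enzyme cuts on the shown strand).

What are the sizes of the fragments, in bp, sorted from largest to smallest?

The NcoI site (CCATGG) starts at position 60.
NcoI cuts after the first base of each site, so after position 60.
Linear molecule, 1 cut → 2 fragments:
  1–60 → 60 bp
  61–147 → 87 bp
Sorted largest to smallest: 87, 60 bp.

87, 60 bp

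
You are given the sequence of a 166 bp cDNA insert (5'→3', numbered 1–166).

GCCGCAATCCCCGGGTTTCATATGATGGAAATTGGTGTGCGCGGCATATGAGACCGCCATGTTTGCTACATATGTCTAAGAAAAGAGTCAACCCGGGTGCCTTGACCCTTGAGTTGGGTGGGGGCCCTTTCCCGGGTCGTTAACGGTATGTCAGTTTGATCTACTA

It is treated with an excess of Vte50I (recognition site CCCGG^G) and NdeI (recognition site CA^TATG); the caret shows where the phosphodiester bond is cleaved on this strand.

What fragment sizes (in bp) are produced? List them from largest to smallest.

39, 31, 26, 26, 24, 14, 6 bp

Vte50I sites (CCCGGG) start at positions 10, 92, 131.
Vte50I cuts after base 5 of each site (before the last base), so after positions 14, 96, 135.
NdeI sites (CATATG) start at positions 19, 45, 69.
NdeI cuts after base 2 of each site, so after positions 20, 46, 70.
Combined cut positions: 14, 20, 46, 70, 96, 135.
Linear molecule, 6 cuts → 7 fragments:
  1–14 → 14 bp
  15–20 → 6 bp
  21–46 → 26 bp
  47–70 → 24 bp
  71–96 → 26 bp
  97–135 → 39 bp
  136–166 → 31 bp
Sorted largest to smallest: 39, 31, 26, 26, 24, 14, 6 bp.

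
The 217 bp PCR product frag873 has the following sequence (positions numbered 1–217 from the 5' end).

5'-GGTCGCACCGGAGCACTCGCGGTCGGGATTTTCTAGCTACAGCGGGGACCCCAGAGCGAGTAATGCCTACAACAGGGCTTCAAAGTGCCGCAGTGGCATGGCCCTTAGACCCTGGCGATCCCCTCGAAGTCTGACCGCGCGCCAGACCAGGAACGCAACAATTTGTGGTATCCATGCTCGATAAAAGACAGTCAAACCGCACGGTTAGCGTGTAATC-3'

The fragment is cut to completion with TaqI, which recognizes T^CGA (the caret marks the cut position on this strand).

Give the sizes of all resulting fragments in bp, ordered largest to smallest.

124, 54, 39 bp

TaqI sites (TCGA) start at positions 124, 178.
TaqI cuts after the first base of each site, so after positions 124, 178.
Linear molecule, 2 cuts → 3 fragments:
  1–124 → 124 bp
  125–178 → 54 bp
  179–217 → 39 bp
Sorted largest to smallest: 124, 54, 39 bp.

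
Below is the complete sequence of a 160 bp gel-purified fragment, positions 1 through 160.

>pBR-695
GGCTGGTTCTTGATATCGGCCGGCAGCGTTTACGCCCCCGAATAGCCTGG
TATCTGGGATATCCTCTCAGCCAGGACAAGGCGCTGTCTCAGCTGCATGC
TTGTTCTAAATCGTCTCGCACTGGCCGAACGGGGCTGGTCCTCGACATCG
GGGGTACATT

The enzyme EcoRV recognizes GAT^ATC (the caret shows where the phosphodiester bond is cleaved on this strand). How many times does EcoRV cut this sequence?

2

GATATC occurs starting at positions 12, 58.
EcoRV cuts at 2 sites.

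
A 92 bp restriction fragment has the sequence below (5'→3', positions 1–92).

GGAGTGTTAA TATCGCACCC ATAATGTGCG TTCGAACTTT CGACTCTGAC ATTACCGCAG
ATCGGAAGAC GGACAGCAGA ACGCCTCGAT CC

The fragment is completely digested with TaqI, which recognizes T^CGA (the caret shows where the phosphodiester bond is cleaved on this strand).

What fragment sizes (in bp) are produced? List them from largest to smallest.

TaqI sites (TCGA) start at positions 32, 40, 86.
TaqI cuts after the first base of each site, so after positions 32, 40, 86.
Linear molecule, 3 cuts → 4 fragments:
  1–32 → 32 bp
  33–40 → 8 bp
  41–86 → 46 bp
  87–92 → 6 bp
Sorted largest to smallest: 46, 32, 8, 6 bp.

46, 32, 8, 6 bp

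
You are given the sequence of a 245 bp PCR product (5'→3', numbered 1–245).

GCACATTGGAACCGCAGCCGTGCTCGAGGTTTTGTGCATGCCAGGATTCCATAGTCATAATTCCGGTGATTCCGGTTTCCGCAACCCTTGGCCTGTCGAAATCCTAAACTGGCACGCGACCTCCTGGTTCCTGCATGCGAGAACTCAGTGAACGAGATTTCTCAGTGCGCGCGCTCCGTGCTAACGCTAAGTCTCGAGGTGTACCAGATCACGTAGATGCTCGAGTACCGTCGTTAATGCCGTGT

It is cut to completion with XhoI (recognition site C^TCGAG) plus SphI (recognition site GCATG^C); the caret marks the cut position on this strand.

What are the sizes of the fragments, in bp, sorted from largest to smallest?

97, 56, 27, 25, 23, 17 bp

XhoI sites (CTCGAG) start at positions 23, 193, 220.
XhoI cuts after the first base of each site, so after positions 23, 193, 220.
SphI sites (GCATGC) start at positions 36, 133.
SphI cuts after base 5 of each site (before the last base), so after positions 40, 137.
Combined cut positions: 23, 40, 137, 193, 220.
Linear molecule, 5 cuts → 6 fragments:
  1–23 → 23 bp
  24–40 → 17 bp
  41–137 → 97 bp
  138–193 → 56 bp
  194–220 → 27 bp
  221–245 → 25 bp
Sorted largest to smallest: 97, 56, 27, 25, 23, 17 bp.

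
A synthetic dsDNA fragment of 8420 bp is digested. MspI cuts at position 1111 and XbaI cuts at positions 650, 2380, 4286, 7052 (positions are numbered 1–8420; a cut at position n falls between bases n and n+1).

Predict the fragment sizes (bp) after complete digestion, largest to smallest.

2766, 1906, 1368, 1269, 650, 461 bp

Combined cut positions (sorted): 650, 1111, 2380, 4286, 7052.
Linear molecule, 5 cuts → 6 fragments:
  650 − 0 = 650 bp
  1111 − 650 = 461 bp
  2380 − 1111 = 1269 bp
  4286 − 2380 = 1906 bp
  7052 − 4286 = 2766 bp
  8420 − 7052 = 1368 bp
Sorted largest to smallest: 2766, 1906, 1368, 1269, 650, 461 bp.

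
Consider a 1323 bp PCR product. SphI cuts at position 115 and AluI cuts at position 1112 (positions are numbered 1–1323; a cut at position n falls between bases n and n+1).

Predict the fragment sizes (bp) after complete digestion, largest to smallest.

997, 211, 115 bp

Combined cut positions (sorted): 115, 1112.
Linear molecule, 2 cuts → 3 fragments:
  115 − 0 = 115 bp
  1112 − 115 = 997 bp
  1323 − 1112 = 211 bp
Sorted largest to smallest: 997, 211, 115 bp.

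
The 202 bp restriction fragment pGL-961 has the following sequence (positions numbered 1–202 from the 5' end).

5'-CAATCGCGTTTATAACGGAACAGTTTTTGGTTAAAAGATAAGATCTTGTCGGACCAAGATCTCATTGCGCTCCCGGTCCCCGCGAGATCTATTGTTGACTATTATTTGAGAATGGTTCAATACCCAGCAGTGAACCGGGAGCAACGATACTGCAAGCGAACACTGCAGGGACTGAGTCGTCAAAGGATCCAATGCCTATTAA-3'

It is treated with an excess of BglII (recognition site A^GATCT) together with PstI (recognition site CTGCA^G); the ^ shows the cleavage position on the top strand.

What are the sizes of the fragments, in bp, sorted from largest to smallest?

BglII sites (AGATCT) start at positions 41, 57, 85.
BglII cuts after the first base of each site, so after positions 41, 57, 85.
The PstI site (CTGCAG) starts at position 163.
PstI cuts after base 5 of each site (before the last base), so after position 167.
Combined cut positions: 41, 57, 85, 167.
Linear molecule, 4 cuts → 5 fragments:
  1–41 → 41 bp
  42–57 → 16 bp
  58–85 → 28 bp
  86–167 → 82 bp
  168–202 → 35 bp
Sorted largest to smallest: 82, 41, 35, 28, 16 bp.

82, 41, 35, 28, 16 bp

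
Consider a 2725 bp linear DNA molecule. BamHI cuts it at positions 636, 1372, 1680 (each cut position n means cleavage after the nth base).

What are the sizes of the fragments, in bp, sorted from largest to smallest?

1045, 736, 636, 308 bp

Linear molecule, 3 cuts → 4 fragments:
  636 − 0 = 636 bp
  1372 − 636 = 736 bp
  1680 − 1372 = 308 bp
  2725 − 1680 = 1045 bp
Sorted largest to smallest: 1045, 736, 636, 308 bp.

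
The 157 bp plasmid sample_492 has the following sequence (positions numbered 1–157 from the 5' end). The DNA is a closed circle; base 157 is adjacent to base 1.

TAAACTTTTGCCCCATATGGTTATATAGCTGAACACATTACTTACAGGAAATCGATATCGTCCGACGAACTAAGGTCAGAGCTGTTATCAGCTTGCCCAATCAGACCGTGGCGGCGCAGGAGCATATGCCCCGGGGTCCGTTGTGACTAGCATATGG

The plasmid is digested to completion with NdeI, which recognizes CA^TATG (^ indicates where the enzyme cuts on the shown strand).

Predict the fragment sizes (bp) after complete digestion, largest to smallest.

NdeI sites (CATATG) start at positions 14, 123, 151.
NdeI cuts after base 2 of each site, so after positions 15, 124, 152.
Circular molecule, 3 cuts → 3 fragments:
  16–124 → 109 bp
  125–152 → 28 bp
  153–157 then 1–15 → 5 + 15 = 20 bp
Sorted largest to smallest: 109, 28, 20 bp.

109, 28, 20 bp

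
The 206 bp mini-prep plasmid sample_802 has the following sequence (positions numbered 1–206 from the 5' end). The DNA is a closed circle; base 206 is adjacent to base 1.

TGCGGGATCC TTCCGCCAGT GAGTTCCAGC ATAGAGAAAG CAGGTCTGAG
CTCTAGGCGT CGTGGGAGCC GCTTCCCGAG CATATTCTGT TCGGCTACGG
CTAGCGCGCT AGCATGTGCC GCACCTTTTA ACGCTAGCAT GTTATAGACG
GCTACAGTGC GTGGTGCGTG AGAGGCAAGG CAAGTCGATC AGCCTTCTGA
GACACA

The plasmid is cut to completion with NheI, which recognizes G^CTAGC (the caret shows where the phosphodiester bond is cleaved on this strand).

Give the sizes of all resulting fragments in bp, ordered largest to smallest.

NheI sites (GCTAGC) start at positions 100, 108, 133.
NheI cuts after the first base of each site, so after positions 100, 108, 133.
Circular molecule, 3 cuts → 3 fragments:
  101–108 → 8 bp
  109–133 → 25 bp
  134–206 then 1–100 → 73 + 100 = 173 bp
Sorted largest to smallest: 173, 25, 8 bp.

173, 25, 8 bp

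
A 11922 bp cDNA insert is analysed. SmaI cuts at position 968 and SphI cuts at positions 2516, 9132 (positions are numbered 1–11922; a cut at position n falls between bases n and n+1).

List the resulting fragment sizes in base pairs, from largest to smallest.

6616, 2790, 1548, 968 bp

Combined cut positions (sorted): 968, 2516, 9132.
Linear molecule, 3 cuts → 4 fragments:
  968 − 0 = 968 bp
  2516 − 968 = 1548 bp
  9132 − 2516 = 6616 bp
  11922 − 9132 = 2790 bp
Sorted largest to smallest: 6616, 2790, 1548, 968 bp.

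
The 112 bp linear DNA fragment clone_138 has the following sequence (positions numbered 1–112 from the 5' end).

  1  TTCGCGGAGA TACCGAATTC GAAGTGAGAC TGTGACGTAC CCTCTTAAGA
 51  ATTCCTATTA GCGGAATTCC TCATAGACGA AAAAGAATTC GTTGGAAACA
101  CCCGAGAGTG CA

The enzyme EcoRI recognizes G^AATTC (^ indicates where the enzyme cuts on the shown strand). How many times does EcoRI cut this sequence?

4

GAATTC occurs starting at positions 15, 49, 64, 85.
EcoRI cuts at 4 sites.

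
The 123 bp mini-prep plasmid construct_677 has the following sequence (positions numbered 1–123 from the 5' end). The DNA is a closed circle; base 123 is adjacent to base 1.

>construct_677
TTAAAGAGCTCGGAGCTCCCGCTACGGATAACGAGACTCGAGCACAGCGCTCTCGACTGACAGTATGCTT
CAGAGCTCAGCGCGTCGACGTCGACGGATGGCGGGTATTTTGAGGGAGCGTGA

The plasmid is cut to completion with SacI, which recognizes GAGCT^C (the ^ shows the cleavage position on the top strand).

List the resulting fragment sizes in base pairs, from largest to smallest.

60, 56, 7 bp

SacI sites (GAGCTC) start at positions 6, 13, 73.
SacI cuts after base 5 of each site (before the last base), so after positions 10, 17, 77.
Circular molecule, 3 cuts → 3 fragments:
  11–17 → 7 bp
  18–77 → 60 bp
  78–123 then 1–10 → 46 + 10 = 56 bp
Sorted largest to smallest: 60, 56, 7 bp.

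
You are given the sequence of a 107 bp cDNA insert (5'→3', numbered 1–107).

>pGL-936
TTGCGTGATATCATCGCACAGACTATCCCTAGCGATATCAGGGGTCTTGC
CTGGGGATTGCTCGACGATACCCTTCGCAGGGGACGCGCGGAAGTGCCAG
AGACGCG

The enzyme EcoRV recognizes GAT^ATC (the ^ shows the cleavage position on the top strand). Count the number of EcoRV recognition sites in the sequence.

GATATC occurs starting at positions 7, 34.
EcoRV cuts at 2 sites.

2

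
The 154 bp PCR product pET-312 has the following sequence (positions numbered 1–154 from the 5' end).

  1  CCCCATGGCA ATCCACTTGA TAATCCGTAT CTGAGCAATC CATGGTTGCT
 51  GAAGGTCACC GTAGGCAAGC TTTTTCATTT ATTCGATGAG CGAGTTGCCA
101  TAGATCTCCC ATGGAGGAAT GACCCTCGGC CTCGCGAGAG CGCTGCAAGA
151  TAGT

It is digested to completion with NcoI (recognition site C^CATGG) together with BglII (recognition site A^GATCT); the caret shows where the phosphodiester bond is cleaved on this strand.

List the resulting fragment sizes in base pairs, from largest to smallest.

NcoI sites (CCATGG) start at positions 3, 40, 109.
NcoI cuts after the first base of each site, so after positions 3, 40, 109.
The BglII site (AGATCT) starts at position 102.
BglII cuts after the first base of each site, so after position 102.
Combined cut positions: 3, 40, 102, 109.
Linear molecule, 4 cuts → 5 fragments:
  1–3 → 3 bp
  4–40 → 37 bp
  41–102 → 62 bp
  103–109 → 7 bp
  110–154 → 45 bp
Sorted largest to smallest: 62, 45, 37, 7, 3 bp.

62, 45, 37, 7, 3 bp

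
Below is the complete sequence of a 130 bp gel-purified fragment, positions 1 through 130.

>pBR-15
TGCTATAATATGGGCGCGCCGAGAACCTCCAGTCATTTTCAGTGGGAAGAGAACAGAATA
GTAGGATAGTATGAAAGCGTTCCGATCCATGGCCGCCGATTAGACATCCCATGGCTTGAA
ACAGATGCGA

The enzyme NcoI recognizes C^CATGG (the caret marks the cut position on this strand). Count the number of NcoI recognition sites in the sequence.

CCATGG occurs starting at positions 87, 109.
NcoI cuts at 2 sites.

2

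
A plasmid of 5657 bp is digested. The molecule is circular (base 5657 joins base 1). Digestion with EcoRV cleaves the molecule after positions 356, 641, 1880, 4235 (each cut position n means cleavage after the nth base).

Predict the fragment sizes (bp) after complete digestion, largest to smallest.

2355, 1778, 1239, 285 bp

Circular molecule, 4 cuts → 4 fragments:
  641 − 356 = 285 bp
  1880 − 641 = 1239 bp
  4235 − 1880 = 2355 bp
  wrap: 5657 − 4235 + 356 = 1778 bp
Sorted largest to smallest: 2355, 1778, 1239, 285 bp.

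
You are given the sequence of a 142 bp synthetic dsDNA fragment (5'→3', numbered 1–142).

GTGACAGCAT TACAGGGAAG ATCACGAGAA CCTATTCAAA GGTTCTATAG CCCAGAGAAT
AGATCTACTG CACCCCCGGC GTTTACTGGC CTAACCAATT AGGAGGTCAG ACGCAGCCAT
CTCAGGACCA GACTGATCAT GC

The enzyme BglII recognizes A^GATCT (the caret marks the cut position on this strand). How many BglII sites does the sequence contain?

AGATCT occurs starting at position 61.
BglII cuts at 1 site.

1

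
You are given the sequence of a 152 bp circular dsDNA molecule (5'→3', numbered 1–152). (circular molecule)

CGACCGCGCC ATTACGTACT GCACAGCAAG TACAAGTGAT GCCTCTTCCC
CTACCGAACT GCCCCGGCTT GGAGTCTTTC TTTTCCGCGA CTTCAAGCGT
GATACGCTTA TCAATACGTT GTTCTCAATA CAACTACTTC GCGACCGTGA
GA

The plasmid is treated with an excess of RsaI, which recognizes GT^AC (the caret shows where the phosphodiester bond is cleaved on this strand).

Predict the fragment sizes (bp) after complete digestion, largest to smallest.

138, 14 bp

RsaI sites (GTAC) start at positions 16, 30.
RsaI cuts after base 2 of each site, so after positions 17, 31.
Circular molecule, 2 cuts → 2 fragments:
  18–31 → 14 bp
  32–152 then 1–17 → 121 + 17 = 138 bp
Sorted largest to smallest: 138, 14 bp.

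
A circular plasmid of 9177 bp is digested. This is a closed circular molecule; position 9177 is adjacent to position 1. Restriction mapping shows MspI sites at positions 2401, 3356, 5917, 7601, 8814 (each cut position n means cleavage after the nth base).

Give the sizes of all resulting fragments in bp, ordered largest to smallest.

2764, 2561, 1684, 1213, 955 bp

Circular molecule, 5 cuts → 5 fragments:
  3356 − 2401 = 955 bp
  5917 − 3356 = 2561 bp
  7601 − 5917 = 1684 bp
  8814 − 7601 = 1213 bp
  wrap: 9177 − 8814 + 2401 = 2764 bp
Sorted largest to smallest: 2764, 2561, 1684, 1213, 955 bp.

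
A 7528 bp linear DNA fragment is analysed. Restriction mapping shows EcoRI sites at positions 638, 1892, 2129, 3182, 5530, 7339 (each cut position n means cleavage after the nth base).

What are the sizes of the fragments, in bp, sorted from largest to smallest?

Linear molecule, 6 cuts → 7 fragments:
  638 − 0 = 638 bp
  1892 − 638 = 1254 bp
  2129 − 1892 = 237 bp
  3182 − 2129 = 1053 bp
  5530 − 3182 = 2348 bp
  7339 − 5530 = 1809 bp
  7528 − 7339 = 189 bp
Sorted largest to smallest: 2348, 1809, 1254, 1053, 638, 237, 189 bp.

2348, 1809, 1254, 1053, 638, 237, 189 bp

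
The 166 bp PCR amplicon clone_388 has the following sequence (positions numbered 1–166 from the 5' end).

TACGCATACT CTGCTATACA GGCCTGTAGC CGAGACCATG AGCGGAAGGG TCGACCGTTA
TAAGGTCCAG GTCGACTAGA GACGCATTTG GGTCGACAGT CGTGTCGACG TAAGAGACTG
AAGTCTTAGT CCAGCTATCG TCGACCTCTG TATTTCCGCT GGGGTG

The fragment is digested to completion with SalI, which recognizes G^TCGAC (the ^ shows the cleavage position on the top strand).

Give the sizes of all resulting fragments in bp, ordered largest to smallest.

50, 36, 26, 21, 21, 12 bp

SalI sites (GTCGAC) start at positions 50, 71, 92, 104, 140.
SalI cuts after the first base of each site, so after positions 50, 71, 92, 104, 140.
Linear molecule, 5 cuts → 6 fragments:
  1–50 → 50 bp
  51–71 → 21 bp
  72–92 → 21 bp
  93–104 → 12 bp
  105–140 → 36 bp
  141–166 → 26 bp
Sorted largest to smallest: 50, 36, 26, 21, 21, 12 bp.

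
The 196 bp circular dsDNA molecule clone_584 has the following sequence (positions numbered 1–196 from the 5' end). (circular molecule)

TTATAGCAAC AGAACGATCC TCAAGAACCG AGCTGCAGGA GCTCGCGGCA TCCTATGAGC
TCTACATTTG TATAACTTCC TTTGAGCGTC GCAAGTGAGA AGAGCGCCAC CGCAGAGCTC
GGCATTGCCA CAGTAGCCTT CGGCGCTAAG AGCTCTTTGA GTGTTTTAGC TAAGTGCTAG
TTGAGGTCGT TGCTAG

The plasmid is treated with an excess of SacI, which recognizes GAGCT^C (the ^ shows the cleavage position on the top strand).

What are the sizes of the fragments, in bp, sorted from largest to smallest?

85, 58, 35, 18 bp

SacI sites (GAGCTC) start at positions 39, 57, 115, 150.
SacI cuts after base 5 of each site (before the last base), so after positions 43, 61, 119, 154.
Circular molecule, 4 cuts → 4 fragments:
  44–61 → 18 bp
  62–119 → 58 bp
  120–154 → 35 bp
  155–196 then 1–43 → 42 + 43 = 85 bp
Sorted largest to smallest: 85, 58, 35, 18 bp.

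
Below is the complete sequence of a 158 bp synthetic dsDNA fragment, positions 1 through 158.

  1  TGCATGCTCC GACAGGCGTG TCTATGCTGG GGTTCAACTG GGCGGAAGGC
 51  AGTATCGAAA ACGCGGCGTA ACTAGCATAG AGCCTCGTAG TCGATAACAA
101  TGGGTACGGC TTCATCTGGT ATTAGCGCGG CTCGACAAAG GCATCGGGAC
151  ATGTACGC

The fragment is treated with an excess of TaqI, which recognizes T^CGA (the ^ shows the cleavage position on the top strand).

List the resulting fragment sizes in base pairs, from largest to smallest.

TaqI sites (TCGA) start at positions 55, 91, 132.
TaqI cuts after the first base of each site, so after positions 55, 91, 132.
Linear molecule, 3 cuts → 4 fragments:
  1–55 → 55 bp
  56–91 → 36 bp
  92–132 → 41 bp
  133–158 → 26 bp
Sorted largest to smallest: 55, 41, 36, 26 bp.

55, 41, 36, 26 bp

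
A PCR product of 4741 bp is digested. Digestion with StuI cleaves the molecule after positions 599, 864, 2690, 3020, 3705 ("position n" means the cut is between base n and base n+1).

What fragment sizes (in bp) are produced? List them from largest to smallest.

1826, 1036, 685, 599, 330, 265 bp

Linear molecule, 5 cuts → 6 fragments:
  599 − 0 = 599 bp
  864 − 599 = 265 bp
  2690 − 864 = 1826 bp
  3020 − 2690 = 330 bp
  3705 − 3020 = 685 bp
  4741 − 3705 = 1036 bp
Sorted largest to smallest: 1826, 1036, 685, 599, 330, 265 bp.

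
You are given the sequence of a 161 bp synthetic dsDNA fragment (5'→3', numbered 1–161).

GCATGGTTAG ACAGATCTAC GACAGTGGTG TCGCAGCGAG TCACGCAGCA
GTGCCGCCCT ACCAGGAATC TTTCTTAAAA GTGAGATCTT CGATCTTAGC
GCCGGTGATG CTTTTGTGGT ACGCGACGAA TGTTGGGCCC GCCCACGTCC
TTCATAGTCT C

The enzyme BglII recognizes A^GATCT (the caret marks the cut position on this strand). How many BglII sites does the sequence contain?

AGATCT occurs starting at positions 13, 84.
BglII cuts at 2 sites.

2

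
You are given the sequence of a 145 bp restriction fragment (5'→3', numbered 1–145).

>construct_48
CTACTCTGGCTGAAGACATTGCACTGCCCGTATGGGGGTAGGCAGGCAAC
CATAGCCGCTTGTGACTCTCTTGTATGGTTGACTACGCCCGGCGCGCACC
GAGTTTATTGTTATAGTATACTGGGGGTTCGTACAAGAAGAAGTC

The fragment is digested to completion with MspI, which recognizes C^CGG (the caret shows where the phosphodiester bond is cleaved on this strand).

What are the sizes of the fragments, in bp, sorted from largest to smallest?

The MspI site (CCGG) starts at position 89.
MspI cuts after the first base of each site, so after position 89.
Linear molecule, 1 cut → 2 fragments:
  1–89 → 89 bp
  90–145 → 56 bp
Sorted largest to smallest: 89, 56 bp.

89, 56 bp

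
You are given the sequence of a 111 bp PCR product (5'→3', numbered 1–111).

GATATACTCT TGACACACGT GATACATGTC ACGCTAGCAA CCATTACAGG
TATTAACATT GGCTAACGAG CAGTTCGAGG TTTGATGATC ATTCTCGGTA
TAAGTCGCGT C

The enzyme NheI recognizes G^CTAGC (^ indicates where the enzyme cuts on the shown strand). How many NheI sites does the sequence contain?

GCTAGC occurs starting at position 33.
NheI cuts at 1 site.

1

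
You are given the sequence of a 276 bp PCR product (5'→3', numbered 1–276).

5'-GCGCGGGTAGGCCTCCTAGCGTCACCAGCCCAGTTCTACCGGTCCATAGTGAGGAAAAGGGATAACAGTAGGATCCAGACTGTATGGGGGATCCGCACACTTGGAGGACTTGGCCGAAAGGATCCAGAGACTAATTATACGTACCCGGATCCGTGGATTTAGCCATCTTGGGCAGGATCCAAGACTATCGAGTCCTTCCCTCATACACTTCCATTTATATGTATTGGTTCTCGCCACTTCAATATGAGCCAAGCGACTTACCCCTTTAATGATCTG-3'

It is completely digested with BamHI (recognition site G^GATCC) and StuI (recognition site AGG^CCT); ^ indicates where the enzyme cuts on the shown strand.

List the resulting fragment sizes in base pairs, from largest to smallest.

101, 60, 31, 28, 27, 18, 11 bp

BamHI sites (GGATCC) start at positions 71, 89, 120, 147, 175.
BamHI cuts after the first base of each site, so after positions 71, 89, 120, 147, 175.
The StuI site (AGGCCT) starts at position 9.
StuI cuts after base 3 of each site, so after position 11.
Combined cut positions: 11, 71, 89, 120, 147, 175.
Linear molecule, 6 cuts → 7 fragments:
  1–11 → 11 bp
  12–71 → 60 bp
  72–89 → 18 bp
  90–120 → 31 bp
  121–147 → 27 bp
  148–175 → 28 bp
  176–276 → 101 bp
Sorted largest to smallest: 101, 60, 31, 28, 27, 18, 11 bp.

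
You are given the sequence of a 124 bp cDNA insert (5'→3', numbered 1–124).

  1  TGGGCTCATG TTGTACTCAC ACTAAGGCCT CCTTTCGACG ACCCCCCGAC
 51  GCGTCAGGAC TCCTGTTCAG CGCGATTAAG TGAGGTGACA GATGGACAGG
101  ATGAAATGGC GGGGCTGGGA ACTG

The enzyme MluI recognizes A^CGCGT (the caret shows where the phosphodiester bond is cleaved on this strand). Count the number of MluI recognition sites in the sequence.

1

ACGCGT occurs starting at position 49.
MluI cuts at 1 site.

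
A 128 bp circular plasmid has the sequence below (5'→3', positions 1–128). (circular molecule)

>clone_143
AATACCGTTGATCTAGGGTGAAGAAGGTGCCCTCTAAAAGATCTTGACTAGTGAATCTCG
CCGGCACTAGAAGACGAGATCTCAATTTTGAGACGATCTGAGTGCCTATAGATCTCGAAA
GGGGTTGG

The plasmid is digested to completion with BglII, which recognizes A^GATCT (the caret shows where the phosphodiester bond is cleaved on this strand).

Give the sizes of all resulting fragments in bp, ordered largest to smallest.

57, 38, 33 bp

BglII sites (AGATCT) start at positions 39, 77, 110.
BglII cuts after the first base of each site, so after positions 39, 77, 110.
Circular molecule, 3 cuts → 3 fragments:
  40–77 → 38 bp
  78–110 → 33 bp
  111–128 then 1–39 → 18 + 39 = 57 bp
Sorted largest to smallest: 57, 38, 33 bp.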